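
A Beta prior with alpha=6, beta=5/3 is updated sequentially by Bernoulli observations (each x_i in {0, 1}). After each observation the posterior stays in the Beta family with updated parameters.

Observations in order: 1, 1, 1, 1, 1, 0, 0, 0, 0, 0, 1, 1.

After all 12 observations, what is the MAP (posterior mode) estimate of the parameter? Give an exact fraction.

obs 1: x=1 → posterior Beta(7, 5/3)
obs 2: x=1 → posterior Beta(8, 5/3)
obs 3: x=1 → posterior Beta(9, 5/3)
obs 4: x=1 → posterior Beta(10, 5/3)
obs 5: x=1 → posterior Beta(11, 5/3)
obs 6: x=0 → posterior Beta(11, 8/3)
obs 7: x=0 → posterior Beta(11, 11/3)
obs 8: x=0 → posterior Beta(11, 14/3)
obs 9: x=0 → posterior Beta(11, 17/3)
obs 10: x=0 → posterior Beta(11, 20/3)
obs 11: x=1 → posterior Beta(12, 20/3)
obs 12: x=1 → posterior Beta(13, 20/3)

36/53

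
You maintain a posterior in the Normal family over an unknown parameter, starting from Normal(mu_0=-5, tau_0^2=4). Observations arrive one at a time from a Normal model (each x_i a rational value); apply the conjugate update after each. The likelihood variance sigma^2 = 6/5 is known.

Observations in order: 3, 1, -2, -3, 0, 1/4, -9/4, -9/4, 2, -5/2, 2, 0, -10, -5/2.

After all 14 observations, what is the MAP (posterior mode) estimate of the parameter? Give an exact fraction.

obs 1: x=3 → posterior Normal(15/13, 12/13)
obs 2: x=1 → posterior Normal(25/23, 12/23)
obs 3: x=-2 → posterior Normal(5/33, 4/11)
obs 4: x=-3 → posterior Normal(-25/43, 12/43)
obs 5: x=0 → posterior Normal(-25/53, 12/53)
obs 6: x=1/4 → posterior Normal(-5/14, 4/21)
obs 7: x=-9/4 → posterior Normal(-45/73, 12/73)
obs 8: x=-9/4 → posterior Normal(-135/166, 12/83)
obs 9: x=2 → posterior Normal(-95/186, 4/31)
obs 10: x=-5/2 → posterior Normal(-145/206, 12/103)
obs 11: x=2 → posterior Normal(-105/226, 12/113)
obs 12: x=0 → posterior Normal(-35/82, 4/41)
obs 13: x=-10 → posterior Normal(-305/266, 12/133)
obs 14: x=-5/2 → posterior Normal(-355/286, 12/143)

-355/286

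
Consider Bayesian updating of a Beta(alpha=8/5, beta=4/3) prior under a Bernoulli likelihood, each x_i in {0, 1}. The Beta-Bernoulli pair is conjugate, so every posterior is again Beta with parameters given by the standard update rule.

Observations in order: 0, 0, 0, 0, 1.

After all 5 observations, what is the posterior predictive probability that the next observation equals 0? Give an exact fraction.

obs 1: x=0 → posterior Beta(8/5, 7/3)
obs 2: x=0 → posterior Beta(8/5, 10/3)
obs 3: x=0 → posterior Beta(8/5, 13/3)
obs 4: x=0 → posterior Beta(8/5, 16/3)
obs 5: x=1 → posterior Beta(13/5, 16/3)

80/119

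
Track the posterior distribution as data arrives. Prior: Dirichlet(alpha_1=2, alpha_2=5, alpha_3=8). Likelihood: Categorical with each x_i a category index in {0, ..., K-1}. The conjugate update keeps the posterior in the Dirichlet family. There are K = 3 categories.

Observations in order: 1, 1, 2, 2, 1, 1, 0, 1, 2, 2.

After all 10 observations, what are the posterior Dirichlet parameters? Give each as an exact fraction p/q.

alpha_1=3, alpha_2=10, alpha_3=12

obs 1: x=1 → posterior Dirichlet(2, 6, 8)
obs 2: x=1 → posterior Dirichlet(2, 7, 8)
obs 3: x=2 → posterior Dirichlet(2, 7, 9)
obs 4: x=2 → posterior Dirichlet(2, 7, 10)
obs 5: x=1 → posterior Dirichlet(2, 8, 10)
obs 6: x=1 → posterior Dirichlet(2, 9, 10)
obs 7: x=0 → posterior Dirichlet(3, 9, 10)
obs 8: x=1 → posterior Dirichlet(3, 10, 10)
obs 9: x=2 → posterior Dirichlet(3, 10, 11)
obs 10: x=2 → posterior Dirichlet(3, 10, 12)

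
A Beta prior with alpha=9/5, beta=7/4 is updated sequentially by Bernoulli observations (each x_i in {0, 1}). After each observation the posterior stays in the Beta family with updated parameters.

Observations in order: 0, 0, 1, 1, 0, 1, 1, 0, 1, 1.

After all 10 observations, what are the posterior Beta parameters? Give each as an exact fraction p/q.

alpha=39/5, beta=23/4

obs 1: x=0 → posterior Beta(9/5, 11/4)
obs 2: x=0 → posterior Beta(9/5, 15/4)
obs 3: x=1 → posterior Beta(14/5, 15/4)
obs 4: x=1 → posterior Beta(19/5, 15/4)
obs 5: x=0 → posterior Beta(19/5, 19/4)
obs 6: x=1 → posterior Beta(24/5, 19/4)
obs 7: x=1 → posterior Beta(29/5, 19/4)
obs 8: x=0 → posterior Beta(29/5, 23/4)
obs 9: x=1 → posterior Beta(34/5, 23/4)
obs 10: x=1 → posterior Beta(39/5, 23/4)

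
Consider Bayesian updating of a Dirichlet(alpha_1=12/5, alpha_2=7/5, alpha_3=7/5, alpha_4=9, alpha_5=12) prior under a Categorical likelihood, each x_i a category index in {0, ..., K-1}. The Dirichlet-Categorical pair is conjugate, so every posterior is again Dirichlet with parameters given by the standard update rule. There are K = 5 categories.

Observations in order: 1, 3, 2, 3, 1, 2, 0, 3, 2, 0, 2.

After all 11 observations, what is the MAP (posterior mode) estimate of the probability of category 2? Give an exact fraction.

obs 1: x=1 → posterior Dirichlet(12/5, 12/5, 7/5, 9, 12)
obs 2: x=3 → posterior Dirichlet(12/5, 12/5, 7/5, 10, 12)
obs 3: x=2 → posterior Dirichlet(12/5, 12/5, 12/5, 10, 12)
obs 4: x=3 → posterior Dirichlet(12/5, 12/5, 12/5, 11, 12)
obs 5: x=1 → posterior Dirichlet(12/5, 17/5, 12/5, 11, 12)
obs 6: x=2 → posterior Dirichlet(12/5, 17/5, 17/5, 11, 12)
obs 7: x=0 → posterior Dirichlet(17/5, 17/5, 17/5, 11, 12)
obs 8: x=3 → posterior Dirichlet(17/5, 17/5, 17/5, 12, 12)
obs 9: x=2 → posterior Dirichlet(17/5, 17/5, 22/5, 12, 12)
obs 10: x=0 → posterior Dirichlet(22/5, 17/5, 22/5, 12, 12)
obs 11: x=2 → posterior Dirichlet(22/5, 17/5, 27/5, 12, 12)

22/161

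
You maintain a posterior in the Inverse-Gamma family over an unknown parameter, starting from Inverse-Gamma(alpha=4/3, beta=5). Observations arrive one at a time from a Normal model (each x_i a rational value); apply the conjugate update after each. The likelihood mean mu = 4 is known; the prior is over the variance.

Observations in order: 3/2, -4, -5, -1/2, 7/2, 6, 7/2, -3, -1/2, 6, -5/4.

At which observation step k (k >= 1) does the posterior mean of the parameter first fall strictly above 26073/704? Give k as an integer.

obs 1: x=3/2 → posterior Inverse-Gamma(11/6, 65/8)
obs 2: x=-4 → posterior Inverse-Gamma(7/3, 321/8)
obs 3: x=-5 → posterior Inverse-Gamma(17/6, 645/8)
obs 4: x=-1/2 → posterior Inverse-Gamma(10/3, 363/4)
obs 5: x=7/2 → posterior Inverse-Gamma(23/6, 727/8)
obs 6: x=6 → posterior Inverse-Gamma(13/3, 743/8)
obs 7: x=7/2 → posterior Inverse-Gamma(29/6, 93)
obs 8: x=-3 → posterior Inverse-Gamma(16/3, 235/2)
obs 9: x=-1/2 → posterior Inverse-Gamma(35/6, 1021/8)
obs 10: x=6 → posterior Inverse-Gamma(19/3, 1037/8)
obs 11: x=-5/4 → posterior Inverse-Gamma(41/6, 4589/32)

k = 3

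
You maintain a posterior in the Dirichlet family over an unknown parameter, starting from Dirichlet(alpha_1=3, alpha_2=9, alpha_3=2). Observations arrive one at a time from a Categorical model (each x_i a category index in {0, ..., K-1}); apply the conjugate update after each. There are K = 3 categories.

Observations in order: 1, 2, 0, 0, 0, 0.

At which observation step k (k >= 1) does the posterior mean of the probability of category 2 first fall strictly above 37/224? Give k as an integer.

obs 1: x=1 → posterior Dirichlet(3, 10, 2)
obs 2: x=2 → posterior Dirichlet(3, 10, 3)
obs 3: x=0 → posterior Dirichlet(4, 10, 3)
obs 4: x=0 → posterior Dirichlet(5, 10, 3)
obs 5: x=0 → posterior Dirichlet(6, 10, 3)
obs 6: x=0 → posterior Dirichlet(7, 10, 3)

k = 2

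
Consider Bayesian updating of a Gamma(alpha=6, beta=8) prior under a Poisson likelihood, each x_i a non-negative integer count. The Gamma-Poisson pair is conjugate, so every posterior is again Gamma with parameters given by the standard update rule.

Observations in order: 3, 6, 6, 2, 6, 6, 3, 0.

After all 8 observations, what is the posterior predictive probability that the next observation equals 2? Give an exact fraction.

obs 1: x=3 → posterior Gamma(9, 9)
obs 2: x=6 → posterior Gamma(15, 10)
obs 3: x=6 → posterior Gamma(21, 11)
obs 4: x=2 → posterior Gamma(23, 12)
obs 5: x=6 → posterior Gamma(29, 13)
obs 6: x=6 → posterior Gamma(35, 14)
obs 7: x=3 → posterior Gamma(38, 15)
obs 8: x=0 → posterior Gamma(38, 16)

4230362161180465087456759613448303584238460993536/16517976926780506002833800829531584028976727363201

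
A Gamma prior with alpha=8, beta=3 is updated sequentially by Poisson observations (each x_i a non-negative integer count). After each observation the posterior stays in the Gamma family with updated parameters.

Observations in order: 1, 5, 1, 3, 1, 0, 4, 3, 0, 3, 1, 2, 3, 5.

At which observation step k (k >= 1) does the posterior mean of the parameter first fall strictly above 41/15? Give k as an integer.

k = 2

obs 1: x=1 → posterior Gamma(9, 4)
obs 2: x=5 → posterior Gamma(14, 5)
obs 3: x=1 → posterior Gamma(15, 6)
obs 4: x=3 → posterior Gamma(18, 7)
obs 5: x=1 → posterior Gamma(19, 8)
obs 6: x=0 → posterior Gamma(19, 9)
obs 7: x=4 → posterior Gamma(23, 10)
obs 8: x=3 → posterior Gamma(26, 11)
obs 9: x=0 → posterior Gamma(26, 12)
obs 10: x=3 → posterior Gamma(29, 13)
obs 11: x=1 → posterior Gamma(30, 14)
obs 12: x=2 → posterior Gamma(32, 15)
obs 13: x=3 → posterior Gamma(35, 16)
obs 14: x=5 → posterior Gamma(40, 17)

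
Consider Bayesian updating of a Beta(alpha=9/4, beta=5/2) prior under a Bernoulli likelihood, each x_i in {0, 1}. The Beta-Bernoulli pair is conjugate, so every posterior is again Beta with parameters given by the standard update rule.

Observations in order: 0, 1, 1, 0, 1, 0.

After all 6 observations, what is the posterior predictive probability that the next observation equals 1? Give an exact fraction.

21/43

obs 1: x=0 → posterior Beta(9/4, 7/2)
obs 2: x=1 → posterior Beta(13/4, 7/2)
obs 3: x=1 → posterior Beta(17/4, 7/2)
obs 4: x=0 → posterior Beta(17/4, 9/2)
obs 5: x=1 → posterior Beta(21/4, 9/2)
obs 6: x=0 → posterior Beta(21/4, 11/2)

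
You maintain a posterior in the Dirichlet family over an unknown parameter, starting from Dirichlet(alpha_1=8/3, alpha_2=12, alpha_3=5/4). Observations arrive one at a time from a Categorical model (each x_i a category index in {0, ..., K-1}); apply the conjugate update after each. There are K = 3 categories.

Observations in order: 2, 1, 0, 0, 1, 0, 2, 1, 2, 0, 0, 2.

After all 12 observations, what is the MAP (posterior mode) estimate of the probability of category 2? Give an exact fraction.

51/299

obs 1: x=2 → posterior Dirichlet(8/3, 12, 9/4)
obs 2: x=1 → posterior Dirichlet(8/3, 13, 9/4)
obs 3: x=0 → posterior Dirichlet(11/3, 13, 9/4)
obs 4: x=0 → posterior Dirichlet(14/3, 13, 9/4)
obs 5: x=1 → posterior Dirichlet(14/3, 14, 9/4)
obs 6: x=0 → posterior Dirichlet(17/3, 14, 9/4)
obs 7: x=2 → posterior Dirichlet(17/3, 14, 13/4)
obs 8: x=1 → posterior Dirichlet(17/3, 15, 13/4)
obs 9: x=2 → posterior Dirichlet(17/3, 15, 17/4)
obs 10: x=0 → posterior Dirichlet(20/3, 15, 17/4)
obs 11: x=0 → posterior Dirichlet(23/3, 15, 17/4)
obs 12: x=2 → posterior Dirichlet(23/3, 15, 21/4)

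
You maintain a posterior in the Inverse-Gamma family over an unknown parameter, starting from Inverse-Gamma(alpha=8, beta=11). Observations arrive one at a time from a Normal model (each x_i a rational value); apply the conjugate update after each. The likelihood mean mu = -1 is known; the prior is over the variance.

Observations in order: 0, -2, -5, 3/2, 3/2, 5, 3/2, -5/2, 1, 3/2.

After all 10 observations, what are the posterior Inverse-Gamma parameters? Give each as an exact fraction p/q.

obs 1: x=0 → posterior Inverse-Gamma(17/2, 23/2)
obs 2: x=-2 → posterior Inverse-Gamma(9, 12)
obs 3: x=-5 → posterior Inverse-Gamma(19/2, 20)
obs 4: x=3/2 → posterior Inverse-Gamma(10, 185/8)
obs 5: x=3/2 → posterior Inverse-Gamma(21/2, 105/4)
obs 6: x=5 → posterior Inverse-Gamma(11, 177/4)
obs 7: x=3/2 → posterior Inverse-Gamma(23/2, 379/8)
obs 8: x=-5/2 → posterior Inverse-Gamma(12, 97/2)
obs 9: x=1 → posterior Inverse-Gamma(25/2, 101/2)
obs 10: x=3/2 → posterior Inverse-Gamma(13, 429/8)

alpha=13, beta=429/8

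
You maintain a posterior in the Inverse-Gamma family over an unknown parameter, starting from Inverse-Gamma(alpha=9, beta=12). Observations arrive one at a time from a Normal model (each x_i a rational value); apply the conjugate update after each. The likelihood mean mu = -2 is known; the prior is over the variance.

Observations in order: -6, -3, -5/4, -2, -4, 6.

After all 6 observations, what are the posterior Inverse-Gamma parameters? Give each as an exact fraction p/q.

obs 1: x=-6 → posterior Inverse-Gamma(19/2, 20)
obs 2: x=-3 → posterior Inverse-Gamma(10, 41/2)
obs 3: x=-5/4 → posterior Inverse-Gamma(21/2, 665/32)
obs 4: x=-2 → posterior Inverse-Gamma(11, 665/32)
obs 5: x=-4 → posterior Inverse-Gamma(23/2, 729/32)
obs 6: x=6 → posterior Inverse-Gamma(12, 1753/32)

alpha=12, beta=1753/32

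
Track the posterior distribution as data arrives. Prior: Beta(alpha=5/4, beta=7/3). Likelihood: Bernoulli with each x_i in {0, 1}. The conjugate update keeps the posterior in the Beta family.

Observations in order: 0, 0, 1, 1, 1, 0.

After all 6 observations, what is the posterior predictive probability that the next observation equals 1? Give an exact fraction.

51/115

obs 1: x=0 → posterior Beta(5/4, 10/3)
obs 2: x=0 → posterior Beta(5/4, 13/3)
obs 3: x=1 → posterior Beta(9/4, 13/3)
obs 4: x=1 → posterior Beta(13/4, 13/3)
obs 5: x=1 → posterior Beta(17/4, 13/3)
obs 6: x=0 → posterior Beta(17/4, 16/3)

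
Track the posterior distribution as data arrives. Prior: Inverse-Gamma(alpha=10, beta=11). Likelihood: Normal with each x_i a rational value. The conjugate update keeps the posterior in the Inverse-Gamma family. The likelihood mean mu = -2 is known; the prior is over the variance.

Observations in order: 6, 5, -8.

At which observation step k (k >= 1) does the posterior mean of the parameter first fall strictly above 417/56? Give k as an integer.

obs 1: x=6 → posterior Inverse-Gamma(21/2, 43)
obs 2: x=5 → posterior Inverse-Gamma(11, 135/2)
obs 3: x=-8 → posterior Inverse-Gamma(23/2, 171/2)

k = 3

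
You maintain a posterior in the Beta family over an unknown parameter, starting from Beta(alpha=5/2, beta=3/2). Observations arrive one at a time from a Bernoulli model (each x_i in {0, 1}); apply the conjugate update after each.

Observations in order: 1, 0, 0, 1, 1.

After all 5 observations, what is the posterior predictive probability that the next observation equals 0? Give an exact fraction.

obs 1: x=1 → posterior Beta(7/2, 3/2)
obs 2: x=0 → posterior Beta(7/2, 5/2)
obs 3: x=0 → posterior Beta(7/2, 7/2)
obs 4: x=1 → posterior Beta(9/2, 7/2)
obs 5: x=1 → posterior Beta(11/2, 7/2)

7/18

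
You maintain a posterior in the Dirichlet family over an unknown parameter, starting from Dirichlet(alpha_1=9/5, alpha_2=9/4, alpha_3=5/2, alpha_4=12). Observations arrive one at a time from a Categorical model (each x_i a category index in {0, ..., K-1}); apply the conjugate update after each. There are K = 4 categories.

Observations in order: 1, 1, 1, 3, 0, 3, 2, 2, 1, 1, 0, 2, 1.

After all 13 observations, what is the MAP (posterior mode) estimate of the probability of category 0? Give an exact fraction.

56/551

obs 1: x=1 → posterior Dirichlet(9/5, 13/4, 5/2, 12)
obs 2: x=1 → posterior Dirichlet(9/5, 17/4, 5/2, 12)
obs 3: x=1 → posterior Dirichlet(9/5, 21/4, 5/2, 12)
obs 4: x=3 → posterior Dirichlet(9/5, 21/4, 5/2, 13)
obs 5: x=0 → posterior Dirichlet(14/5, 21/4, 5/2, 13)
obs 6: x=3 → posterior Dirichlet(14/5, 21/4, 5/2, 14)
obs 7: x=2 → posterior Dirichlet(14/5, 21/4, 7/2, 14)
obs 8: x=2 → posterior Dirichlet(14/5, 21/4, 9/2, 14)
obs 9: x=1 → posterior Dirichlet(14/5, 25/4, 9/2, 14)
obs 10: x=1 → posterior Dirichlet(14/5, 29/4, 9/2, 14)
obs 11: x=0 → posterior Dirichlet(19/5, 29/4, 9/2, 14)
obs 12: x=2 → posterior Dirichlet(19/5, 29/4, 11/2, 14)
obs 13: x=1 → posterior Dirichlet(19/5, 33/4, 11/2, 14)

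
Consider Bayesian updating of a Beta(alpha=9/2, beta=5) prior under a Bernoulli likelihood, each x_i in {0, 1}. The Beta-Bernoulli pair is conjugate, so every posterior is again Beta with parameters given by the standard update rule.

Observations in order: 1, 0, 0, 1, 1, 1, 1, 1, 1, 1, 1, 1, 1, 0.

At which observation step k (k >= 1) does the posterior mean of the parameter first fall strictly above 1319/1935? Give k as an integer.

k = 13

obs 1: x=1 → posterior Beta(11/2, 5)
obs 2: x=0 → posterior Beta(11/2, 6)
obs 3: x=0 → posterior Beta(11/2, 7)
obs 4: x=1 → posterior Beta(13/2, 7)
obs 5: x=1 → posterior Beta(15/2, 7)
obs 6: x=1 → posterior Beta(17/2, 7)
obs 7: x=1 → posterior Beta(19/2, 7)
obs 8: x=1 → posterior Beta(21/2, 7)
obs 9: x=1 → posterior Beta(23/2, 7)
obs 10: x=1 → posterior Beta(25/2, 7)
obs 11: x=1 → posterior Beta(27/2, 7)
obs 12: x=1 → posterior Beta(29/2, 7)
obs 13: x=1 → posterior Beta(31/2, 7)
obs 14: x=0 → posterior Beta(31/2, 8)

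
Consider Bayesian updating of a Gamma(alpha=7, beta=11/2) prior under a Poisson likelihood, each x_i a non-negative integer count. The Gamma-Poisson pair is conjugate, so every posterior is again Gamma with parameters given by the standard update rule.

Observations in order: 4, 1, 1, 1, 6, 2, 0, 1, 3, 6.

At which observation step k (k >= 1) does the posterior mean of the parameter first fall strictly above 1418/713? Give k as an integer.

k = 10

obs 1: x=4 → posterior Gamma(11, 13/2)
obs 2: x=1 → posterior Gamma(12, 15/2)
obs 3: x=1 → posterior Gamma(13, 17/2)
obs 4: x=1 → posterior Gamma(14, 19/2)
obs 5: x=6 → posterior Gamma(20, 21/2)
obs 6: x=2 → posterior Gamma(22, 23/2)
obs 7: x=0 → posterior Gamma(22, 25/2)
obs 8: x=1 → posterior Gamma(23, 27/2)
obs 9: x=3 → posterior Gamma(26, 29/2)
obs 10: x=6 → posterior Gamma(32, 31/2)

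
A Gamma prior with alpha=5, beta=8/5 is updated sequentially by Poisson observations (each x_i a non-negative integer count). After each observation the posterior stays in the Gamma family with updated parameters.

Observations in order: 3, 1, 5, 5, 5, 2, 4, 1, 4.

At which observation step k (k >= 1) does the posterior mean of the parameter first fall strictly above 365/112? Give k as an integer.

obs 1: x=3 → posterior Gamma(8, 13/5)
obs 2: x=1 → posterior Gamma(9, 18/5)
obs 3: x=5 → posterior Gamma(14, 23/5)
obs 4: x=5 → posterior Gamma(19, 28/5)
obs 5: x=5 → posterior Gamma(24, 33/5)
obs 6: x=2 → posterior Gamma(26, 38/5)
obs 7: x=4 → posterior Gamma(30, 43/5)
obs 8: x=1 → posterior Gamma(31, 48/5)
obs 9: x=4 → posterior Gamma(35, 53/5)

k = 4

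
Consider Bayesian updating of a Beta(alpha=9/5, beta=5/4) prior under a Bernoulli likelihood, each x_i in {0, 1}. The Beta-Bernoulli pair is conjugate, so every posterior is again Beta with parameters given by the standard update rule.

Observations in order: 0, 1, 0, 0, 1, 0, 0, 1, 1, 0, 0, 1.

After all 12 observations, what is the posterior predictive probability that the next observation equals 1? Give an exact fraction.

obs 1: x=0 → posterior Beta(9/5, 9/4)
obs 2: x=1 → posterior Beta(14/5, 9/4)
obs 3: x=0 → posterior Beta(14/5, 13/4)
obs 4: x=0 → posterior Beta(14/5, 17/4)
obs 5: x=1 → posterior Beta(19/5, 17/4)
obs 6: x=0 → posterior Beta(19/5, 21/4)
obs 7: x=0 → posterior Beta(19/5, 25/4)
obs 8: x=1 → posterior Beta(24/5, 25/4)
obs 9: x=1 → posterior Beta(29/5, 25/4)
obs 10: x=0 → posterior Beta(29/5, 29/4)
obs 11: x=0 → posterior Beta(29/5, 33/4)
obs 12: x=1 → posterior Beta(34/5, 33/4)

136/301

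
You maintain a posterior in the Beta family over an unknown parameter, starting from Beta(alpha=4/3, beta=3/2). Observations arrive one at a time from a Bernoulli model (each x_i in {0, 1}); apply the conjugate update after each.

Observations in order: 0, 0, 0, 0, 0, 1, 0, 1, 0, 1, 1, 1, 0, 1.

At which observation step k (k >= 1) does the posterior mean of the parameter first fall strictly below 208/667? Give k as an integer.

k = 2

obs 1: x=0 → posterior Beta(4/3, 5/2)
obs 2: x=0 → posterior Beta(4/3, 7/2)
obs 3: x=0 → posterior Beta(4/3, 9/2)
obs 4: x=0 → posterior Beta(4/3, 11/2)
obs 5: x=0 → posterior Beta(4/3, 13/2)
obs 6: x=1 → posterior Beta(7/3, 13/2)
obs 7: x=0 → posterior Beta(7/3, 15/2)
obs 8: x=1 → posterior Beta(10/3, 15/2)
obs 9: x=0 → posterior Beta(10/3, 17/2)
obs 10: x=1 → posterior Beta(13/3, 17/2)
obs 11: x=1 → posterior Beta(16/3, 17/2)
obs 12: x=1 → posterior Beta(19/3, 17/2)
obs 13: x=0 → posterior Beta(19/3, 19/2)
obs 14: x=1 → posterior Beta(22/3, 19/2)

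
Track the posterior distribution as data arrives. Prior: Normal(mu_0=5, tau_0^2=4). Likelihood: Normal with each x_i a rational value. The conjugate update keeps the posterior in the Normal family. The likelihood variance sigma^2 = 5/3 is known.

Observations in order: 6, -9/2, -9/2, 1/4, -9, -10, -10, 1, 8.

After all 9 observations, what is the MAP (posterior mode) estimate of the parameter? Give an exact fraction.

-248/113

obs 1: x=6 → posterior Normal(97/17, 20/17)
obs 2: x=-9/2 → posterior Normal(43/29, 20/29)
obs 3: x=-9/2 → posterior Normal(-11/41, 20/41)
obs 4: x=1/4 → posterior Normal(-8/53, 20/53)
obs 5: x=-9 → posterior Normal(-116/65, 4/13)
obs 6: x=-10 → posterior Normal(-236/77, 20/77)
obs 7: x=-10 → posterior Normal(-4, 20/89)
obs 8: x=1 → posterior Normal(-344/101, 20/101)
obs 9: x=8 → posterior Normal(-248/113, 20/113)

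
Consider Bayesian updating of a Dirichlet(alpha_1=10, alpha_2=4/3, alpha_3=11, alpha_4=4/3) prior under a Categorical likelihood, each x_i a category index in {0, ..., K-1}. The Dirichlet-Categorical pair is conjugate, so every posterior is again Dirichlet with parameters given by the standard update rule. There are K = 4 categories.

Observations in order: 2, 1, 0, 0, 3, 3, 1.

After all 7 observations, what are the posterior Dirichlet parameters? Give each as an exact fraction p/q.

obs 1: x=2 → posterior Dirichlet(10, 4/3, 12, 4/3)
obs 2: x=1 → posterior Dirichlet(10, 7/3, 12, 4/3)
obs 3: x=0 → posterior Dirichlet(11, 7/3, 12, 4/3)
obs 4: x=0 → posterior Dirichlet(12, 7/3, 12, 4/3)
obs 5: x=3 → posterior Dirichlet(12, 7/3, 12, 7/3)
obs 6: x=3 → posterior Dirichlet(12, 7/3, 12, 10/3)
obs 7: x=1 → posterior Dirichlet(12, 10/3, 12, 10/3)

alpha_1=12, alpha_2=10/3, alpha_3=12, alpha_4=10/3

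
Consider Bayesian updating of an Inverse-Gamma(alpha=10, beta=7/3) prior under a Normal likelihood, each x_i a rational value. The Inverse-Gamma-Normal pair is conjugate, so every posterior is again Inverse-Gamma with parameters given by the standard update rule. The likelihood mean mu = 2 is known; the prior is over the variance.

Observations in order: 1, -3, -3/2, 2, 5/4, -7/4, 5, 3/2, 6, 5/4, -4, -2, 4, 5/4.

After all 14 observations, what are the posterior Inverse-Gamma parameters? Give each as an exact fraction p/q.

alpha=17, beta=1679/24

obs 1: x=1 → posterior Inverse-Gamma(21/2, 17/6)
obs 2: x=-3 → posterior Inverse-Gamma(11, 46/3)
obs 3: x=-3/2 → posterior Inverse-Gamma(23/2, 515/24)
obs 4: x=2 → posterior Inverse-Gamma(12, 515/24)
obs 5: x=5/4 → posterior Inverse-Gamma(25/2, 2087/96)
obs 6: x=-7/4 → posterior Inverse-Gamma(13, 1381/48)
obs 7: x=5 → posterior Inverse-Gamma(27/2, 1597/48)
obs 8: x=3/2 → posterior Inverse-Gamma(14, 1603/48)
obs 9: x=6 → posterior Inverse-Gamma(29/2, 1987/48)
obs 10: x=5/4 → posterior Inverse-Gamma(15, 4001/96)
obs 11: x=-4 → posterior Inverse-Gamma(31/2, 5729/96)
obs 12: x=-2 → posterior Inverse-Gamma(16, 6497/96)
obs 13: x=4 → posterior Inverse-Gamma(33/2, 6689/96)
obs 14: x=5/4 → posterior Inverse-Gamma(17, 1679/24)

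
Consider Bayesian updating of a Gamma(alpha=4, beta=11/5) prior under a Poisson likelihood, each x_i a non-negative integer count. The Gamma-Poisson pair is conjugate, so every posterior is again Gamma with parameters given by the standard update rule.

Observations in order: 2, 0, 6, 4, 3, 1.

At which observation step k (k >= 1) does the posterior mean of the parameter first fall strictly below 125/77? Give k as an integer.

k = 2

obs 1: x=2 → posterior Gamma(6, 16/5)
obs 2: x=0 → posterior Gamma(6, 21/5)
obs 3: x=6 → posterior Gamma(12, 26/5)
obs 4: x=4 → posterior Gamma(16, 31/5)
obs 5: x=3 → posterior Gamma(19, 36/5)
obs 6: x=1 → posterior Gamma(20, 41/5)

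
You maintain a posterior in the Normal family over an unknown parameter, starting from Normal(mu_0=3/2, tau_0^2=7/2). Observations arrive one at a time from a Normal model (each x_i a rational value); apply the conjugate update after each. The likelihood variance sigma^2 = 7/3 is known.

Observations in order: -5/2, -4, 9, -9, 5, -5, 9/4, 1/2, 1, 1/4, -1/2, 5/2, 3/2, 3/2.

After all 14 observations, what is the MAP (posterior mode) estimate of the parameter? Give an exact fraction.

21/88

obs 1: x=-5/2 → posterior Normal(-9/10, 7/5)
obs 2: x=-4 → posterior Normal(-33/16, 7/8)
obs 3: x=9 → posterior Normal(21/22, 7/11)
obs 4: x=-9 → posterior Normal(-33/28, 1/2)
obs 5: x=5 → posterior Normal(-3/34, 7/17)
obs 6: x=-5 → posterior Normal(-33/40, 7/20)
obs 7: x=9/4 → posterior Normal(-39/92, 7/23)
obs 8: x=1/2 → posterior Normal(-33/104, 7/26)
obs 9: x=1 → posterior Normal(-21/116, 7/29)
obs 10: x=1/4 → posterior Normal(-9/64, 7/32)
obs 11: x=-1/2 → posterior Normal(-6/35, 1/5)
obs 12: x=5/2 → posterior Normal(3/76, 7/38)
obs 13: x=3/2 → posterior Normal(6/41, 7/41)
obs 14: x=3/2 → posterior Normal(21/88, 7/44)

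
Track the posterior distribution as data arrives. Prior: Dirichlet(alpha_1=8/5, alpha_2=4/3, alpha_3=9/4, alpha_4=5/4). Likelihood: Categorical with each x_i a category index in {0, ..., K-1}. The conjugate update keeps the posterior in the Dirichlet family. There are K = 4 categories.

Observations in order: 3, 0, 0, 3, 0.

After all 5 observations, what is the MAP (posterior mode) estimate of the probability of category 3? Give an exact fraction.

obs 1: x=3 → posterior Dirichlet(8/5, 4/3, 9/4, 9/4)
obs 2: x=0 → posterior Dirichlet(13/5, 4/3, 9/4, 9/4)
obs 3: x=0 → posterior Dirichlet(18/5, 4/3, 9/4, 9/4)
obs 4: x=3 → posterior Dirichlet(18/5, 4/3, 9/4, 13/4)
obs 5: x=0 → posterior Dirichlet(23/5, 4/3, 9/4, 13/4)

135/446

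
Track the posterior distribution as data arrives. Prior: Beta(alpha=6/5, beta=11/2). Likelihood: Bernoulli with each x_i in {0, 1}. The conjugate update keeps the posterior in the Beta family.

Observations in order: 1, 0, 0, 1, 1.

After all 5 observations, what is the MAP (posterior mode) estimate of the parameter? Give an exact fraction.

obs 1: x=1 → posterior Beta(11/5, 11/2)
obs 2: x=0 → posterior Beta(11/5, 13/2)
obs 3: x=0 → posterior Beta(11/5, 15/2)
obs 4: x=1 → posterior Beta(16/5, 15/2)
obs 5: x=1 → posterior Beta(21/5, 15/2)

32/97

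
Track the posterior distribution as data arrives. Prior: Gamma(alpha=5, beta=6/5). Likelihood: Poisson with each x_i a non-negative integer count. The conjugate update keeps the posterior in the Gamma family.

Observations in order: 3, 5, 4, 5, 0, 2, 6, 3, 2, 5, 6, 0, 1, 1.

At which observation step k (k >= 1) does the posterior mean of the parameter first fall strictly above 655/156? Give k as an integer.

k = 4

obs 1: x=3 → posterior Gamma(8, 11/5)
obs 2: x=5 → posterior Gamma(13, 16/5)
obs 3: x=4 → posterior Gamma(17, 21/5)
obs 4: x=5 → posterior Gamma(22, 26/5)
obs 5: x=0 → posterior Gamma(22, 31/5)
obs 6: x=2 → posterior Gamma(24, 36/5)
obs 7: x=6 → posterior Gamma(30, 41/5)
obs 8: x=3 → posterior Gamma(33, 46/5)
obs 9: x=2 → posterior Gamma(35, 51/5)
obs 10: x=5 → posterior Gamma(40, 56/5)
obs 11: x=6 → posterior Gamma(46, 61/5)
obs 12: x=0 → posterior Gamma(46, 66/5)
obs 13: x=1 → posterior Gamma(47, 71/5)
obs 14: x=1 → posterior Gamma(48, 76/5)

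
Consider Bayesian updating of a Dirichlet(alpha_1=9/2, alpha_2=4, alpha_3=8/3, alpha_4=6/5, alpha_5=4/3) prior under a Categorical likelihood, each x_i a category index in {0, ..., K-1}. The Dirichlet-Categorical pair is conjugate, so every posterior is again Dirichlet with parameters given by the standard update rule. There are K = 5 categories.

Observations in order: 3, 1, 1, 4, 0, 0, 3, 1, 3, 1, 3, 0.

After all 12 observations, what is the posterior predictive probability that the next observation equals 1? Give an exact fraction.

80/257

obs 1: x=3 → posterior Dirichlet(9/2, 4, 8/3, 11/5, 4/3)
obs 2: x=1 → posterior Dirichlet(9/2, 5, 8/3, 11/5, 4/3)
obs 3: x=1 → posterior Dirichlet(9/2, 6, 8/3, 11/5, 4/3)
obs 4: x=4 → posterior Dirichlet(9/2, 6, 8/3, 11/5, 7/3)
obs 5: x=0 → posterior Dirichlet(11/2, 6, 8/3, 11/5, 7/3)
obs 6: x=0 → posterior Dirichlet(13/2, 6, 8/3, 11/5, 7/3)
obs 7: x=3 → posterior Dirichlet(13/2, 6, 8/3, 16/5, 7/3)
obs 8: x=1 → posterior Dirichlet(13/2, 7, 8/3, 16/5, 7/3)
obs 9: x=3 → posterior Dirichlet(13/2, 7, 8/3, 21/5, 7/3)
obs 10: x=1 → posterior Dirichlet(13/2, 8, 8/3, 21/5, 7/3)
obs 11: x=3 → posterior Dirichlet(13/2, 8, 8/3, 26/5, 7/3)
obs 12: x=0 → posterior Dirichlet(15/2, 8, 8/3, 26/5, 7/3)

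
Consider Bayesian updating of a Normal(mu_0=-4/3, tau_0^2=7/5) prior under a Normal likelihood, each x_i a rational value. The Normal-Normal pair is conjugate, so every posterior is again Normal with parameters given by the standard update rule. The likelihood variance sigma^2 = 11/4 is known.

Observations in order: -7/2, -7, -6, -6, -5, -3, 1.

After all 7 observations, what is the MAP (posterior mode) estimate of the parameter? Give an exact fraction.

-2698/753

obs 1: x=-7/2 → posterior Normal(-514/249, 77/83)
obs 2: x=-7 → posterior Normal(-1102/333, 77/111)
obs 3: x=-6 → posterior Normal(-1606/417, 77/139)
obs 4: x=-6 → posterior Normal(-2110/501, 77/167)
obs 5: x=-5 → posterior Normal(-506/117, 77/195)
obs 6: x=-3 → posterior Normal(-2782/669, 77/223)
obs 7: x=1 → posterior Normal(-2698/753, 77/251)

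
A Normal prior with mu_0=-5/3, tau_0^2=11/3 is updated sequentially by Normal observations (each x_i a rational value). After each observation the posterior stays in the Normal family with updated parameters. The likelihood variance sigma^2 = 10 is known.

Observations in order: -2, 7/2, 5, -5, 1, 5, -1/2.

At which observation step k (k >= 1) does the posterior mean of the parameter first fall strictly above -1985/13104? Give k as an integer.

obs 1: x=-2 → posterior Normal(-72/41, 110/41)
obs 2: x=7/2 → posterior Normal(-67/104, 55/26)
obs 3: x=5 → posterior Normal(43/126, 110/63)
obs 4: x=-5 → posterior Normal(-67/148, 55/37)
obs 5: x=1 → posterior Normal(-9/34, 22/17)
obs 6: x=5 → posterior Normal(65/192, 55/48)
obs 7: x=-1/2 → posterior Normal(27/107, 110/107)

k = 3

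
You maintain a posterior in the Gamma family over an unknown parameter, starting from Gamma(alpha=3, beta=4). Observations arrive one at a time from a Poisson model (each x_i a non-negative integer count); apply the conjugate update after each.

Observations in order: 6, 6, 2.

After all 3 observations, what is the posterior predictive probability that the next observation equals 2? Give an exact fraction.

35592468640042671/144115188075855872

obs 1: x=6 → posterior Gamma(9, 5)
obs 2: x=6 → posterior Gamma(15, 6)
obs 3: x=2 → posterior Gamma(17, 7)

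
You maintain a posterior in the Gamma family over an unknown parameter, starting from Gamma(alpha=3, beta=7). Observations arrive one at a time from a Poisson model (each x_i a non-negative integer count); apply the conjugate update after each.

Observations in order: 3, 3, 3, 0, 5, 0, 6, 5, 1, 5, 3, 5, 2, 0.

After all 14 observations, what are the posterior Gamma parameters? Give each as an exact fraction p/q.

obs 1: x=3 → posterior Gamma(6, 8)
obs 2: x=3 → posterior Gamma(9, 9)
obs 3: x=3 → posterior Gamma(12, 10)
obs 4: x=0 → posterior Gamma(12, 11)
obs 5: x=5 → posterior Gamma(17, 12)
obs 6: x=0 → posterior Gamma(17, 13)
obs 7: x=6 → posterior Gamma(23, 14)
obs 8: x=5 → posterior Gamma(28, 15)
obs 9: x=1 → posterior Gamma(29, 16)
obs 10: x=5 → posterior Gamma(34, 17)
obs 11: x=3 → posterior Gamma(37, 18)
obs 12: x=5 → posterior Gamma(42, 19)
obs 13: x=2 → posterior Gamma(44, 20)
obs 14: x=0 → posterior Gamma(44, 21)

alpha=44, beta=21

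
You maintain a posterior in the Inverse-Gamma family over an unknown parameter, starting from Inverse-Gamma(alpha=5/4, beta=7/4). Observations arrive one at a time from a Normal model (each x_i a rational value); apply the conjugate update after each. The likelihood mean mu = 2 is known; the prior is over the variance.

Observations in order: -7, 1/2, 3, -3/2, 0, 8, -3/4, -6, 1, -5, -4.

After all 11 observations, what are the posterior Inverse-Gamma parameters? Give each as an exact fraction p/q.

alpha=27/4, beta=4761/32

obs 1: x=-7 → posterior Inverse-Gamma(7/4, 169/4)
obs 2: x=1/2 → posterior Inverse-Gamma(9/4, 347/8)
obs 3: x=3 → posterior Inverse-Gamma(11/4, 351/8)
obs 4: x=-3/2 → posterior Inverse-Gamma(13/4, 50)
obs 5: x=0 → posterior Inverse-Gamma(15/4, 52)
obs 6: x=8 → posterior Inverse-Gamma(17/4, 70)
obs 7: x=-3/4 → posterior Inverse-Gamma(19/4, 2361/32)
obs 8: x=-6 → posterior Inverse-Gamma(21/4, 3385/32)
obs 9: x=1 → posterior Inverse-Gamma(23/4, 3401/32)
obs 10: x=-5 → posterior Inverse-Gamma(25/4, 4185/32)
obs 11: x=-4 → posterior Inverse-Gamma(27/4, 4761/32)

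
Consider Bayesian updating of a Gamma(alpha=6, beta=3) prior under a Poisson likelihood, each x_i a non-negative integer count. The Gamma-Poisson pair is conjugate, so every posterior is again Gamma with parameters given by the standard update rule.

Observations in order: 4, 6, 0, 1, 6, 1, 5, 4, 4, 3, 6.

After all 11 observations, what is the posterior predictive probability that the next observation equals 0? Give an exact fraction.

52709590378395385649697127909589319306203213055655936/1259499259682073258080805544523173011839389801025390625

obs 1: x=4 → posterior Gamma(10, 4)
obs 2: x=6 → posterior Gamma(16, 5)
obs 3: x=0 → posterior Gamma(16, 6)
obs 4: x=1 → posterior Gamma(17, 7)
obs 5: x=6 → posterior Gamma(23, 8)
obs 6: x=1 → posterior Gamma(24, 9)
obs 7: x=5 → posterior Gamma(29, 10)
obs 8: x=4 → posterior Gamma(33, 11)
obs 9: x=4 → posterior Gamma(37, 12)
obs 10: x=3 → posterior Gamma(40, 13)
obs 11: x=6 → posterior Gamma(46, 14)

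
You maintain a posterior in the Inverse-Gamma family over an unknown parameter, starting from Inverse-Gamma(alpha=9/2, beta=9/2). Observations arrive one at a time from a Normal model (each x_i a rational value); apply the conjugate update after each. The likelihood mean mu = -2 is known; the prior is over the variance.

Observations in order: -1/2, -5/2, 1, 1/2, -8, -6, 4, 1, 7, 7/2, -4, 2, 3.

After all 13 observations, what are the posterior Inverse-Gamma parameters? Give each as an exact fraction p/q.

alpha=11, beta=140

obs 1: x=-1/2 → posterior Inverse-Gamma(5, 45/8)
obs 2: x=-5/2 → posterior Inverse-Gamma(11/2, 23/4)
obs 3: x=1 → posterior Inverse-Gamma(6, 41/4)
obs 4: x=1/2 → posterior Inverse-Gamma(13/2, 107/8)
obs 5: x=-8 → posterior Inverse-Gamma(7, 251/8)
obs 6: x=-6 → posterior Inverse-Gamma(15/2, 315/8)
obs 7: x=4 → posterior Inverse-Gamma(8, 459/8)
obs 8: x=1 → posterior Inverse-Gamma(17/2, 495/8)
obs 9: x=7 → posterior Inverse-Gamma(9, 819/8)
obs 10: x=7/2 → posterior Inverse-Gamma(19/2, 235/2)
obs 11: x=-4 → posterior Inverse-Gamma(10, 239/2)
obs 12: x=2 → posterior Inverse-Gamma(21/2, 255/2)
obs 13: x=3 → posterior Inverse-Gamma(11, 140)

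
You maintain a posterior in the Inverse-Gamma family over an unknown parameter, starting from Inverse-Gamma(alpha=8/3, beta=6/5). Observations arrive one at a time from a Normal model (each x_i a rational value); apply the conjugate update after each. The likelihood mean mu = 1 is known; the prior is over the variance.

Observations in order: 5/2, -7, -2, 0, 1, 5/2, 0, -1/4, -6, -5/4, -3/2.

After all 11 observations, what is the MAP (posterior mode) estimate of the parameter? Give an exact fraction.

17253/2200

obs 1: x=5/2 → posterior Inverse-Gamma(19/6, 93/40)
obs 2: x=-7 → posterior Inverse-Gamma(11/3, 1373/40)
obs 3: x=-2 → posterior Inverse-Gamma(25/6, 1553/40)
obs 4: x=0 → posterior Inverse-Gamma(14/3, 1573/40)
obs 5: x=1 → posterior Inverse-Gamma(31/6, 1573/40)
obs 6: x=5/2 → posterior Inverse-Gamma(17/3, 809/20)
obs 7: x=0 → posterior Inverse-Gamma(37/6, 819/20)
obs 8: x=-1/4 → posterior Inverse-Gamma(20/3, 6677/160)
obs 9: x=-6 → posterior Inverse-Gamma(43/6, 10597/160)
obs 10: x=-5/4 → posterior Inverse-Gamma(23/3, 5501/80)
obs 11: x=-3/2 → posterior Inverse-Gamma(49/6, 5751/80)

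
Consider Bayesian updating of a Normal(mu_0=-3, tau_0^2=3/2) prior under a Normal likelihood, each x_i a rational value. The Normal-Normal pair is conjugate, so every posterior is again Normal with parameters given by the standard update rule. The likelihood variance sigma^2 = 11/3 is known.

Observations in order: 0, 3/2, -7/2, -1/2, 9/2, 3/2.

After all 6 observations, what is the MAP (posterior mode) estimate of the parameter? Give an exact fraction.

obs 1: x=0 → posterior Normal(-66/31, 33/31)
obs 2: x=3/2 → posterior Normal(-21/16, 33/40)
obs 3: x=-7/2 → posterior Normal(-12/7, 33/49)
obs 4: x=-1/2 → posterior Normal(-177/116, 33/58)
obs 5: x=9/2 → posterior Normal(-48/67, 33/67)
obs 6: x=3/2 → posterior Normal(-69/152, 33/76)

-69/152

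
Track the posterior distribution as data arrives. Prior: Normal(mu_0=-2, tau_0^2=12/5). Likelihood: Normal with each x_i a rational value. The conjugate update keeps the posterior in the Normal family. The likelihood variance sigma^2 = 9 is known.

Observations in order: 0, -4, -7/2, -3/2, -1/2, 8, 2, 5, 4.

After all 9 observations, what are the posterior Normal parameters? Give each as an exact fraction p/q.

mu_0=8/51, tau_0^2=12/17

obs 1: x=0 → posterior Normal(-30/19, 36/19)
obs 2: x=-4 → posterior Normal(-2, 36/23)
obs 3: x=-7/2 → posterior Normal(-20/9, 4/3)
obs 4: x=-3/2 → posterior Normal(-66/31, 36/31)
obs 5: x=-1/2 → posterior Normal(-68/35, 36/35)
obs 6: x=8 → posterior Normal(-12/13, 12/13)
obs 7: x=2 → posterior Normal(-28/43, 36/43)
obs 8: x=5 → posterior Normal(-8/47, 36/47)
obs 9: x=4 → posterior Normal(8/51, 12/17)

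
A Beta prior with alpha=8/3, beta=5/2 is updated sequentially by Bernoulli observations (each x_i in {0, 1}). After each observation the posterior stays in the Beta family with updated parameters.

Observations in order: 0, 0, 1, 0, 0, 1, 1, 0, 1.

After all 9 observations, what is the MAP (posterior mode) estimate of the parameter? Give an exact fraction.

34/73

obs 1: x=0 → posterior Beta(8/3, 7/2)
obs 2: x=0 → posterior Beta(8/3, 9/2)
obs 3: x=1 → posterior Beta(11/3, 9/2)
obs 4: x=0 → posterior Beta(11/3, 11/2)
obs 5: x=0 → posterior Beta(11/3, 13/2)
obs 6: x=1 → posterior Beta(14/3, 13/2)
obs 7: x=1 → posterior Beta(17/3, 13/2)
obs 8: x=0 → posterior Beta(17/3, 15/2)
obs 9: x=1 → posterior Beta(20/3, 15/2)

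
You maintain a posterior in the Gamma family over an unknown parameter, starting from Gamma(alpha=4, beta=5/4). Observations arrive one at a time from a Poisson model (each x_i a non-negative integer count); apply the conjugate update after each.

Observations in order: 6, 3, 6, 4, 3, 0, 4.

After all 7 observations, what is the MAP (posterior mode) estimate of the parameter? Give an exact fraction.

obs 1: x=6 → posterior Gamma(10, 9/4)
obs 2: x=3 → posterior Gamma(13, 13/4)
obs 3: x=6 → posterior Gamma(19, 17/4)
obs 4: x=4 → posterior Gamma(23, 21/4)
obs 5: x=3 → posterior Gamma(26, 25/4)
obs 6: x=0 → posterior Gamma(26, 29/4)
obs 7: x=4 → posterior Gamma(30, 33/4)

116/33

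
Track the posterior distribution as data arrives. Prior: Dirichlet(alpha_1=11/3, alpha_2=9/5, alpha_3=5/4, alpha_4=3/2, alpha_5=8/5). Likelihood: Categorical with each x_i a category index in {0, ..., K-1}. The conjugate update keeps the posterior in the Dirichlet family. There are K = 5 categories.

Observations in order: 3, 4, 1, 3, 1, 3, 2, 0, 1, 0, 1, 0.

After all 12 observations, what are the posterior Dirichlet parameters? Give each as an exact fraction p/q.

alpha_1=20/3, alpha_2=29/5, alpha_3=9/4, alpha_4=9/2, alpha_5=13/5

obs 1: x=3 → posterior Dirichlet(11/3, 9/5, 5/4, 5/2, 8/5)
obs 2: x=4 → posterior Dirichlet(11/3, 9/5, 5/4, 5/2, 13/5)
obs 3: x=1 → posterior Dirichlet(11/3, 14/5, 5/4, 5/2, 13/5)
obs 4: x=3 → posterior Dirichlet(11/3, 14/5, 5/4, 7/2, 13/5)
obs 5: x=1 → posterior Dirichlet(11/3, 19/5, 5/4, 7/2, 13/5)
obs 6: x=3 → posterior Dirichlet(11/3, 19/5, 5/4, 9/2, 13/5)
obs 7: x=2 → posterior Dirichlet(11/3, 19/5, 9/4, 9/2, 13/5)
obs 8: x=0 → posterior Dirichlet(14/3, 19/5, 9/4, 9/2, 13/5)
obs 9: x=1 → posterior Dirichlet(14/3, 24/5, 9/4, 9/2, 13/5)
obs 10: x=0 → posterior Dirichlet(17/3, 24/5, 9/4, 9/2, 13/5)
obs 11: x=1 → posterior Dirichlet(17/3, 29/5, 9/4, 9/2, 13/5)
obs 12: x=0 → posterior Dirichlet(20/3, 29/5, 9/4, 9/2, 13/5)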